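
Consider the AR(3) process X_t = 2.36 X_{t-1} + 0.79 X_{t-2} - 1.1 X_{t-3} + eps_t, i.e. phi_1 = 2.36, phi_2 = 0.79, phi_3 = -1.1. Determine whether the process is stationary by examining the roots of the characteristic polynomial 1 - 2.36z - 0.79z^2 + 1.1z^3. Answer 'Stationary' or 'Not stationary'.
\text{Not stationary}

The AR(p) characteristic polynomial is P(z) = 1 - 2.36z - 0.79z^2 + 1.1z^3.
Stationarity requires all roots to lie outside the unit circle, i.e. |z| > 1 for every root.
Degree 3: look for a simple real root z0 first, then factor out (1 - z/z0) and solve the remaining quadratic.
Testing z0 = 0.4: P(0.4) = 1 + (-2.36)(0.4) + (-0.79)(0.4)^2 + (1.1)(0.4)^3
  = 1 + (-0.944) + (-0.1264) + (0.0704) = 0.  So z_0 = 0.4 is a root, |z_0| = 0.4.
Divide out the factor (1 - 2.5 z) = (1 - z/z0) (since 1/z0 = 2.5):
  P(z) = (1 - 2.5 z)(1 + (0.14) z + (-0.44) z^2)
  [check: z-coef 0.14 - (2.5) = -2.36; z^2-coef -0.44 - (2.5)(0.14) = -0.79; z^3-coef -(2.5)(-0.44) = 1.1.]
Remaining roots from the quadratic factor 1 + (0.14) z + (-0.44) z^2:
  Set 1 + (0.14) z + (-0.44) z^2 = 0, i.e. a z^2 + b z + c = 0 with a = -0.44, b = 0.14, c = 1.
  Discriminant D = b^2 - 4ac = (0.14)^2 - 4*(-0.44)*1 = 0.0196 - (-1.76) = 1.7796.
  D >= 0, so the roots are real: z = (-b +/- sqrt(D)) / (2a) = (-0.14 +/- 1.334016) / (-0.88).
    z_1 = (-0.14 + 1.334016) / (-0.88) = -1.3568,   |z_1| = 1.3568.
    z_2 = (-0.14 - 1.334016) / (-0.88) = 1.675,   |z_2| = 1.675.
Moduli of all roots: 0.4000, 1.3568, 1.6750.
All moduli strictly greater than 1? No.
Verdict: Not stationary.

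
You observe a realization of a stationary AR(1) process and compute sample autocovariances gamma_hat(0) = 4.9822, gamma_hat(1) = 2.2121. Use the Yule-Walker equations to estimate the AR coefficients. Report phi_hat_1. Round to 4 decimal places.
\hat\phi_{1} = 0.4440

The Yule-Walker equations for an AR(p) process read, in matrix form,
  Gamma_p phi = r_p,   with   (Gamma_p)_{ij} = gamma(|i - j|),
                       (r_p)_i = gamma(i),   i,j = 1..p.
Substitute the sample gammas (Toeplitz matrix and right-hand side of size 1):
  Gamma_p = [[4.9822]]
  r_p     = [2.2121]
With p = 1 this is the single equation gamma(0) phi_1 = gamma(1):
  phi_hat_1 = gamma(1) / gamma(0) = 2.2121 / 4.9822 = 0.4440.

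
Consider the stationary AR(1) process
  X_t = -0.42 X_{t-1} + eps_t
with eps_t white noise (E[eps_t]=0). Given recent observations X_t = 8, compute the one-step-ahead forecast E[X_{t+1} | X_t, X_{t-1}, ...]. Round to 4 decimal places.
E[X_{t+1} \mid \mathcal F_t] = -3.3600

For an AR(p) model X_t = c + sum_i phi_i X_{t-i} + eps_t, the
one-step-ahead conditional mean is
  E[X_{t+1} | X_t, ...] = c + sum_i phi_i X_{t+1-i}.
Substitute known values:
  E[X_{t+1} | ...] = (-0.42) * (8)
                   = -3.3600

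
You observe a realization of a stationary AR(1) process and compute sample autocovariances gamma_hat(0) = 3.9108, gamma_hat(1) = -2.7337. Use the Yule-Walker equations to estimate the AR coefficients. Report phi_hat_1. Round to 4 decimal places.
\hat\phi_{1} = -0.6990

The Yule-Walker equations for an AR(p) process read, in matrix form,
  Gamma_p phi = r_p,   with   (Gamma_p)_{ij} = gamma(|i - j|),
                       (r_p)_i = gamma(i),   i,j = 1..p.
Substitute the sample gammas (Toeplitz matrix and right-hand side of size 1):
  Gamma_p = [[3.9108]]
  r_p     = [-2.7337]
With p = 1 this is the single equation gamma(0) phi_1 = gamma(1):
  phi_hat_1 = gamma(1) / gamma(0) = -2.7337 / 3.9108 = -0.6990.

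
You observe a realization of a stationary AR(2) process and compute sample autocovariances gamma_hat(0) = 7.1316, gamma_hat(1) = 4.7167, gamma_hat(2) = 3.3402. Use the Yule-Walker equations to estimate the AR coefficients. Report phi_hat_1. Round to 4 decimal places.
\hat\phi_{1} = 0.6250

The Yule-Walker equations for an AR(p) process read, in matrix form,
  Gamma_p phi = r_p,   with   (Gamma_p)_{ij} = gamma(|i - j|),
                       (r_p)_i = gamma(i),   i,j = 1..p.
Substitute the sample gammas (Toeplitz matrix and right-hand side of size 2):
  Gamma_p = [[7.1316, 4.7167], [4.7167, 7.1316]]
  r_p     = [4.7167, 3.3402]
Written out:
  7.1316 phi_1 + 4.7167 phi_2 = 4.7167
  4.7167 phi_1 + 7.1316 phi_2 = 3.3402
Solve by Cramer's rule:
  det = gamma(0)^2 - gamma(1)^2 = (7.1316)^2 - (4.7167)^2 = 50.85971856 - 22.24725889 = 28.61245967
  phi_hat_1 = [gamma(1) gamma(0) - gamma(1) gamma(2)] / det = [(4.7167)(7.1316) - (4.7167)(3.3402)] / 28.61245967 = 17.88289638 / 28.61245967 = 0.625
  phi_hat_2 = [gamma(0) gamma(2) - gamma(1)^2] / det = [(7.1316)(3.3402) - (4.7167)^2] / 28.61245967 = 1.57371143 / 28.61245967 = 0.055
So phi_hat = [0.6250, 0.0550].
Therefore phi_hat_1 = 0.6250.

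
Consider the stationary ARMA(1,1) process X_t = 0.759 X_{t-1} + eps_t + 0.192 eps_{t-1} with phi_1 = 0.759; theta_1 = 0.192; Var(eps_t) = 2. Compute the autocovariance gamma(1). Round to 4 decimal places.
\gamma(1) = 5.1405

Multiply the model equation by X_{t-k} and take expectations. With theta_0 = psi_0 = 1 and psi_j the MA(infinity) weights, this gives
  gamma(k) - sum_i phi_i gamma(k-i) = c_k,
  c_k = sigma^2 * sum_{j=k..q} theta_j psi_{j-k}   (c_k = 0 for k > q),
using gamma(-m) = gamma(m).
psi-weights needed (psi_j = theta_j + sum_i phi_i psi_{j-i}):
  psi_1 = theta_1 + phi_1 = 0.192 + (0.759) = 0.951
Right-hand sides:
  c_0 = sigma^2 (1 + theta_1 psi_1) = 2 * (1 + (0.192)(0.951)) = 2 * 1.182592 = 2.365184
  c_1 = sigma^2 theta_1 = 2 * (0.192) = 0.384
  c_2 = 0
Equations for k = 0 and k = 1 (AR order 1):
  gamma(0) = phi_1 gamma(1) + c_0
  gamma(1) = phi_1 gamma(0) + c_1
Substituting the second into the first: gamma(0) (1 - phi_1^2) = c_0 + phi_1 c_1, so
  gamma(0) = (c_0 + phi_1 c_1) / (1 - phi_1^2) = (2.365184 + (0.759)(0.384)) / (1 - (0.759)^2) = 2.65664 / 0.423919 = 6.266858.
  gamma(1) = phi_1 gamma(0) + c_1 = (0.759)(6.266858) + (0.384) = 5.140545.
Therefore gamma(1) = 5.1405 (to 4 decimal places).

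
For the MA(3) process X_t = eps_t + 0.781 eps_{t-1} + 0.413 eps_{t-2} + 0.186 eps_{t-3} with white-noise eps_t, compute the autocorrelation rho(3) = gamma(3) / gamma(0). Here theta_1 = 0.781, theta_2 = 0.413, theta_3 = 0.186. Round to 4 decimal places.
\rho(3) = 0.1025

For an MA(q) process with theta_0 = 1, the autocovariance is
  gamma(k) = sigma^2 * sum_{i=0..q-k} theta_i * theta_{i+k},
and rho(k) = gamma(k) / gamma(0). Sigma^2 cancels.
  numerator   = (1)*(0.186) = 0.186.
  denominator = (1)^2 + (0.781)^2 + (0.413)^2 + (0.186)^2 = 1.815126.
  rho(3) = 0.186 / 1.815126 = 0.1025.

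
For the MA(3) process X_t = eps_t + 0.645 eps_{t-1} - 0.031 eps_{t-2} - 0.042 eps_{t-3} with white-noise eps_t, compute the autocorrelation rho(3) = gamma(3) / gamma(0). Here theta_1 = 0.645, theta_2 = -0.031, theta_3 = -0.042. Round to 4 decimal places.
\rho(3) = -0.0296

For an MA(q) process with theta_0 = 1, the autocovariance is
  gamma(k) = sigma^2 * sum_{i=0..q-k} theta_i * theta_{i+k},
and rho(k) = gamma(k) / gamma(0). Sigma^2 cancels.
  numerator   = (1)*(-0.042) = -0.042.
  denominator = (1)^2 + (0.645)^2 + (-0.031)^2 + (-0.042)^2 = 1.41875.
  rho(3) = -0.042 / 1.41875 = -0.0296.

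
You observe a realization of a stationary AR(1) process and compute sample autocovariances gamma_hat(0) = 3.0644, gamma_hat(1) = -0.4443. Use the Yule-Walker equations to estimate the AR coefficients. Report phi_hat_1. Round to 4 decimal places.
\hat\phi_{1} = -0.1450

The Yule-Walker equations for an AR(p) process read, in matrix form,
  Gamma_p phi = r_p,   with   (Gamma_p)_{ij} = gamma(|i - j|),
                       (r_p)_i = gamma(i),   i,j = 1..p.
Substitute the sample gammas (Toeplitz matrix and right-hand side of size 1):
  Gamma_p = [[3.0644]]
  r_p     = [-0.4443]
With p = 1 this is the single equation gamma(0) phi_1 = gamma(1):
  phi_hat_1 = gamma(1) / gamma(0) = -0.4443 / 3.0644 = -0.1450.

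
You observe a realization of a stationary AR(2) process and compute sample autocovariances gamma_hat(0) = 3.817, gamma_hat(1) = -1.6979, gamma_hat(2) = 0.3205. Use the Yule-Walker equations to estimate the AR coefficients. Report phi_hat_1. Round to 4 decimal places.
\hat\phi_{1} = -0.5080

The Yule-Walker equations for an AR(p) process read, in matrix form,
  Gamma_p phi = r_p,   with   (Gamma_p)_{ij} = gamma(|i - j|),
                       (r_p)_i = gamma(i),   i,j = 1..p.
Substitute the sample gammas (Toeplitz matrix and right-hand side of size 2):
  Gamma_p = [[3.817, -1.6979], [-1.6979, 3.817]]
  r_p     = [-1.6979, 0.3205]
Written out:
  3.817 phi_1 - 1.6979 phi_2 = -1.6979
  -1.6979 phi_1 + 3.817 phi_2 = 0.3205
Solve by Cramer's rule:
  det = gamma(0)^2 - gamma(1)^2 = (3.817)^2 - (-1.6979)^2 = 14.569489 - 2.88286441 = 11.68662459
  phi_hat_1 = [gamma(1) gamma(0) - gamma(1) gamma(2)] / det = [(-1.6979)(3.817) - (-1.6979)(0.3205)] / 11.68662459 = -5.93670735 / 11.68662459 = -0.508
  phi_hat_2 = [gamma(0) gamma(2) - gamma(1)^2] / det = [(3.817)(0.3205) - (-1.6979)^2] / 11.68662459 = -1.65951591 / 11.68662459 = -0.142
So phi_hat = [-0.5080, -0.1420].
Therefore phi_hat_1 = -0.5080.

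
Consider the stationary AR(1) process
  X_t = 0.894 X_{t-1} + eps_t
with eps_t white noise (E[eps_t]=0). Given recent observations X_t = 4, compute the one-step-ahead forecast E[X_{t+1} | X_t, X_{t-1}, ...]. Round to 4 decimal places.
E[X_{t+1} \mid \mathcal F_t] = 3.5760

For an AR(p) model X_t = c + sum_i phi_i X_{t-i} + eps_t, the
one-step-ahead conditional mean is
  E[X_{t+1} | X_t, ...] = c + sum_i phi_i X_{t+1-i}.
Substitute known values:
  E[X_{t+1} | ...] = (0.894) * (4)
                   = 3.5760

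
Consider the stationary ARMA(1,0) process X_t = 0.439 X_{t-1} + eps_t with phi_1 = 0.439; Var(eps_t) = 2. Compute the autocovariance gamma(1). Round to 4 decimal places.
\gamma(1) = 1.0876

Multiply the model equation by X_{t-k} and take expectations. With theta_0 = psi_0 = 1 and psi_j the MA(infinity) weights, this gives
  gamma(k) - sum_i phi_i gamma(k-i) = c_k,
  c_k = sigma^2 * sum_{j=k..q} theta_j psi_{j-k}   (c_k = 0 for k > q),
using gamma(-m) = gamma(m).
Pure AR (q = 0): c_0 = sigma^2 = 2, c_k = 0 for k >= 1.
Equations for k = 0 and k = 1 (AR order 1):
  gamma(0) = phi_1 gamma(1) + c_0
  gamma(1) = phi_1 gamma(0) + c_1
Substituting the second into the first: gamma(0) (1 - phi_1^2) = c_0 + phi_1 c_1, so
  gamma(0) = c_0 / (1 - phi_1^2) = 2 / (1 - (0.439)^2) = 2 / 0.807279 = 2.477458.
  gamma(1) = phi_1 gamma(0) = (0.439)(2.477458) = 1.087604.
Therefore gamma(1) = 1.0876 (to 4 decimal places).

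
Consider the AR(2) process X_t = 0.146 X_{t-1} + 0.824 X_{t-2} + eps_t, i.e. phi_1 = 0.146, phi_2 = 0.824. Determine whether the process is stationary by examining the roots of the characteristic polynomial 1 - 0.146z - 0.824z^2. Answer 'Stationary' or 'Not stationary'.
\text{Stationary}

The AR(p) characteristic polynomial is P(z) = 1 - 0.146z - 0.824z^2.
Stationarity requires all roots to lie outside the unit circle, i.e. |z| > 1 for every root.
Set 1 + (-0.146) z + (-0.824) z^2 = 0, i.e. a z^2 + b z + c = 0 with a = -0.824, b = -0.146, c = 1.
Discriminant D = b^2 - 4ac = (-0.146)^2 - 4*(-0.824)*1 = 0.021316 - (-3.296) = 3.317316.
D >= 0, so the roots are real: z = (-b +/- sqrt(D)) / (2a) = (0.146 +/- 1.82135) / (-1.648).
  z_1 = (0.146 + 1.82135) / (-1.648) = -1.1938,   |z_1| = 1.1938.
  z_2 = (0.146 - 1.82135) / (-1.648) = 1.0166,   |z_2| = 1.0166.
Moduli of all roots: 1.1938, 1.0166.
All moduli strictly greater than 1? Yes.
Verdict: Stationary.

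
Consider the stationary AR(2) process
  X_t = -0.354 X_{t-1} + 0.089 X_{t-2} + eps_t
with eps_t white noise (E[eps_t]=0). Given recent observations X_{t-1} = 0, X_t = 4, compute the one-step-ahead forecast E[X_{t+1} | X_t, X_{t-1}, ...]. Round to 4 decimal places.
E[X_{t+1} \mid \mathcal F_t] = -1.4160

For an AR(p) model X_t = c + sum_i phi_i X_{t-i} + eps_t, the
one-step-ahead conditional mean is
  E[X_{t+1} | X_t, ...] = c + sum_i phi_i X_{t+1-i}.
Substitute known values:
  E[X_{t+1} | ...] = (-0.354) * (4) + (0.089) * (0)
                   = -1.4160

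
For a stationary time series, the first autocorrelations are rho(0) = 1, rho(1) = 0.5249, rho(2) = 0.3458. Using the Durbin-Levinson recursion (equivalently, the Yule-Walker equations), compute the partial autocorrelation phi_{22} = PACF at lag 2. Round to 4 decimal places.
\phi_{22} = 0.0970

The PACF at lag k is phi_{kk}, the last component of the solution
to the Yule-Walker system G_k phi = r_k where
  (G_k)_{ij} = rho(|i - j|), (r_k)_i = rho(i), i,j = 1..k.
Equivalently, Durbin-Levinson gives phi_{kk} iteratively:
  phi_{11} = rho(1)
  phi_{kk} = [rho(k) - sum_{j=1..k-1} phi_{k-1,j} rho(k-j)]
            / [1 - sum_{j=1..k-1} phi_{k-1,j} rho(j)],
  phi_{k,j} = phi_{k-1,j} - phi_{kk} phi_{k-1,k-j},  j = 1..k-1.
Step k = 1:
  phi_11 = rho(1) = 0.5249.
Step k = 2:
  phi_22 = [rho(2) - phi_11 rho(1)] / [1 - phi_11 rho(1)] = [0.3458 - (0.5249)(0.5249)] / [1 - (0.5249)(0.5249)]
         = 0.07027999 / 0.72447999 = 0.097.
Therefore phi_{22} = 0.0970.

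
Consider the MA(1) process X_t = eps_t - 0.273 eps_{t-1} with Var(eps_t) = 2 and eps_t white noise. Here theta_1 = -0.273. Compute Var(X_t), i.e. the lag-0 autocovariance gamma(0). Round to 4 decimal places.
\gamma(0) = 2.1491

For an MA(q) process X_t = eps_t + sum_i theta_i eps_{t-i} with
Var(eps_t) = sigma^2, the variance is
  gamma(0) = sigma^2 * (1 + sum_i theta_i^2).
  sum_i theta_i^2 = (-0.273)^2 = 0.074529.
  gamma(0) = 2 * (1 + 0.074529) = 2 * 1.074529 = 2.149058, which rounds to 2.1491.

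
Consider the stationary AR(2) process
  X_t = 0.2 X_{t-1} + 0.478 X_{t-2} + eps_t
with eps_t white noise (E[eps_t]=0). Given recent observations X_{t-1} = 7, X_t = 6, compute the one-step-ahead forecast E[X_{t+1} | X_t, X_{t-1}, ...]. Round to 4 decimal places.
E[X_{t+1} \mid \mathcal F_t] = 4.5460

For an AR(p) model X_t = c + sum_i phi_i X_{t-i} + eps_t, the
one-step-ahead conditional mean is
  E[X_{t+1} | X_t, ...] = c + sum_i phi_i X_{t+1-i}.
Substitute known values:
  E[X_{t+1} | ...] = (0.2) * (6) + (0.478) * (7)
                   = 4.5460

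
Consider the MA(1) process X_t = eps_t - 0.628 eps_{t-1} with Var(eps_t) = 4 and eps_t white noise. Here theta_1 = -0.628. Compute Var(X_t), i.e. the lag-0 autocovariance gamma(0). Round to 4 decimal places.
\gamma(0) = 5.5775

For an MA(q) process X_t = eps_t + sum_i theta_i eps_{t-i} with
Var(eps_t) = sigma^2, the variance is
  gamma(0) = sigma^2 * (1 + sum_i theta_i^2).
  sum_i theta_i^2 = (-0.628)^2 = 0.394384.
  gamma(0) = 4 * (1 + 0.394384) = 4 * 1.394384 = 5.577536, which rounds to 5.5775.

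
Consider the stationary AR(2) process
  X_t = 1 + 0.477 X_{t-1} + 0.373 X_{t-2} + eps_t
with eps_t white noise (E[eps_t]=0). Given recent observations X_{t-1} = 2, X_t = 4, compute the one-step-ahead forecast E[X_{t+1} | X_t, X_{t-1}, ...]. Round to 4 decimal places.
E[X_{t+1} \mid \mathcal F_t] = 3.6540

For an AR(p) model X_t = c + sum_i phi_i X_{t-i} + eps_t, the
one-step-ahead conditional mean is
  E[X_{t+1} | X_t, ...] = c + sum_i phi_i X_{t+1-i}.
Substitute known values:
  E[X_{t+1} | ...] = 1 + (0.477) * (4) + (0.373) * (2)
                   = 3.6540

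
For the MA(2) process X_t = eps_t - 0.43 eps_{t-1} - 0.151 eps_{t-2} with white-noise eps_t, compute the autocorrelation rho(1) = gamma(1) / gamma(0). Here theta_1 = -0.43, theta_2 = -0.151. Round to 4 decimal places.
\rho(1) = -0.3023

For an MA(q) process with theta_0 = 1, the autocovariance is
  gamma(k) = sigma^2 * sum_{i=0..q-k} theta_i * theta_{i+k},
and rho(k) = gamma(k) / gamma(0). Sigma^2 cancels.
  numerator   = (1)*(-0.43) + (-0.43)*(-0.151) = -0.36507.
  denominator = (1)^2 + (-0.43)^2 + (-0.151)^2 = 1.207701.
  rho(1) = -0.36507 / 1.207701 = -0.3023.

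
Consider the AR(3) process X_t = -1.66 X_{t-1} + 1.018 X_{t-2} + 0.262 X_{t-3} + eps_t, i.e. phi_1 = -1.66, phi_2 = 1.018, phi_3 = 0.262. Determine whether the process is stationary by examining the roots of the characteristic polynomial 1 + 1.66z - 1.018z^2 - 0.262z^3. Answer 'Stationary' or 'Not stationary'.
\text{Not stationary}

The AR(p) characteristic polynomial is P(z) = 1 + 1.66z - 1.018z^2 - 0.262z^3.
Stationarity requires all roots to lie outside the unit circle, i.e. |z| > 1 for every root.
Degree 3: look for a simple real root z0 first, then factor out (1 - z/z0) and solve the remaining quadratic.
Testing z0 = -5: P(-5) = 1 + (1.66)(-5) + (-1.018)(-5)^2 + (-0.262)(-5)^3
  = 1 + (-8.3) + (-25.45) + (32.75) = 0.  So z_0 = -5 is a root, |z_0| = 5.
Divide out the factor (1 + 0.2 z) = (1 - z/z0) (since 1/z0 = -0.2):
  P(z) = (1 + 0.2 z)(1 + (1.46) z + (-1.31) z^2)
  [check: z-coef 1.46 - (-0.2) = 1.66; z^2-coef -1.31 - (-0.2)(1.46) = -1.018; z^3-coef -(-0.2)(-1.31) = -0.262.]
Remaining roots from the quadratic factor 1 + (1.46) z + (-1.31) z^2:
  Set 1 + (1.46) z + (-1.31) z^2 = 0, i.e. a z^2 + b z + c = 0 with a = -1.31, b = 1.46, c = 1.
  Discriminant D = b^2 - 4ac = (1.46)^2 - 4*(-1.31)*1 = 2.1316 - (-5.24) = 7.3716.
  D >= 0, so the roots are real: z = (-b +/- sqrt(D)) / (2a) = (-1.46 +/- 2.715069) / (-2.62).
    z_1 = (-1.46 + 2.715069) / (-2.62) = -0.479,   |z_1| = 0.479.
    z_2 = (-1.46 - 2.715069) / (-2.62) = 1.5935,   |z_2| = 1.5935.
Moduli of all roots: 5.0000, 0.4790, 1.5935.
All moduli strictly greater than 1? No.
Verdict: Not stationary.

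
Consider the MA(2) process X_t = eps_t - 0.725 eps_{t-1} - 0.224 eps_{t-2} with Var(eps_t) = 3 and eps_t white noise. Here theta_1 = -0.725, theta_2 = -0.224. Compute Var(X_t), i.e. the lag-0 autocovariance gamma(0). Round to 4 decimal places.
\gamma(0) = 4.7274

For an MA(q) process X_t = eps_t + sum_i theta_i eps_{t-i} with
Var(eps_t) = sigma^2, the variance is
  gamma(0) = sigma^2 * (1 + sum_i theta_i^2).
  sum_i theta_i^2 = (-0.725)^2 + (-0.224)^2 = 0.525625 + 0.050176 = 0.575801.
  gamma(0) = 3 * (1 + 0.575801) = 3 * 1.575801 = 4.727403, which rounds to 4.7274.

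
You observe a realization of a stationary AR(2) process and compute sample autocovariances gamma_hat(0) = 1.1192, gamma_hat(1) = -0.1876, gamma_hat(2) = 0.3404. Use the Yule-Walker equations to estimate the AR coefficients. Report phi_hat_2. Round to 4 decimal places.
\hat\phi_{2} = 0.2840

The Yule-Walker equations for an AR(p) process read, in matrix form,
  Gamma_p phi = r_p,   with   (Gamma_p)_{ij} = gamma(|i - j|),
                       (r_p)_i = gamma(i),   i,j = 1..p.
Substitute the sample gammas (Toeplitz matrix and right-hand side of size 2):
  Gamma_p = [[1.1192, -0.1876], [-0.1876, 1.1192]]
  r_p     = [-0.1876, 0.3404]
Written out:
  1.1192 phi_1 - 0.1876 phi_2 = -0.1876
  -0.1876 phi_1 + 1.1192 phi_2 = 0.3404
Solve by Cramer's rule:
  det = gamma(0)^2 - gamma(1)^2 = (1.1192)^2 - (-0.1876)^2 = 1.25260864 - 0.03519376 = 1.21741488
  phi_hat_1 = [gamma(1) gamma(0) - gamma(1) gamma(2)] / det = [(-0.1876)(1.1192) - (-0.1876)(0.3404)] / 1.21741488 = -0.14610288 / 1.21741488 = -0.12
  phi_hat_2 = [gamma(0) gamma(2) - gamma(1)^2] / det = [(1.1192)(0.3404) - (-0.1876)^2] / 1.21741488 = 0.34578192 / 1.21741488 = 0.284
So phi_hat = [-0.1200, 0.2840].
Therefore phi_hat_2 = 0.2840.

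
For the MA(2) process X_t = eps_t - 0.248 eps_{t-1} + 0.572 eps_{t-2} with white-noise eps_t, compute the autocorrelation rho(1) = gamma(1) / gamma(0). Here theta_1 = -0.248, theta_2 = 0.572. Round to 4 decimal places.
\rho(1) = -0.2807

For an MA(q) process with theta_0 = 1, the autocovariance is
  gamma(k) = sigma^2 * sum_{i=0..q-k} theta_i * theta_{i+k},
and rho(k) = gamma(k) / gamma(0). Sigma^2 cancels.
  numerator   = (1)*(-0.248) + (-0.248)*(0.572) = -0.389856.
  denominator = (1)^2 + (-0.248)^2 + (0.572)^2 = 1.388688.
  rho(1) = -0.389856 / 1.388688 = -0.2807.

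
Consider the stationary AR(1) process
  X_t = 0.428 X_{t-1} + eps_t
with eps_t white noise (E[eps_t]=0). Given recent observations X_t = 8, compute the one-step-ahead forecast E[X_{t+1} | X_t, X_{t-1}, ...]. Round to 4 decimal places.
E[X_{t+1} \mid \mathcal F_t] = 3.4240

For an AR(p) model X_t = c + sum_i phi_i X_{t-i} + eps_t, the
one-step-ahead conditional mean is
  E[X_{t+1} | X_t, ...] = c + sum_i phi_i X_{t+1-i}.
Substitute known values:
  E[X_{t+1} | ...] = (0.428) * (8)
                   = 3.4240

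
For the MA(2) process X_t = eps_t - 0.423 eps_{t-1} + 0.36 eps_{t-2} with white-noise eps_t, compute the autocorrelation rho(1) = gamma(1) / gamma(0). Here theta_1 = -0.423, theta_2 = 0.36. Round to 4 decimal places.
\rho(1) = -0.4396

For an MA(q) process with theta_0 = 1, the autocovariance is
  gamma(k) = sigma^2 * sum_{i=0..q-k} theta_i * theta_{i+k},
and rho(k) = gamma(k) / gamma(0). Sigma^2 cancels.
  numerator   = (1)*(-0.423) + (-0.423)*(0.36) = -0.57528.
  denominator = (1)^2 + (-0.423)^2 + (0.36)^2 = 1.308529.
  rho(1) = -0.57528 / 1.308529 = -0.4396.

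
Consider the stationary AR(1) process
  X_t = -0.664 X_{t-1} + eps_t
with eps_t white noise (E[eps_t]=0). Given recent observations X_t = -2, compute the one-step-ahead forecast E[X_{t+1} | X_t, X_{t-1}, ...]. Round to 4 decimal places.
E[X_{t+1} \mid \mathcal F_t] = 1.3280

For an AR(p) model X_t = c + sum_i phi_i X_{t-i} + eps_t, the
one-step-ahead conditional mean is
  E[X_{t+1} | X_t, ...] = c + sum_i phi_i X_{t+1-i}.
Substitute known values:
  E[X_{t+1} | ...] = (-0.664) * (-2)
                   = 1.3280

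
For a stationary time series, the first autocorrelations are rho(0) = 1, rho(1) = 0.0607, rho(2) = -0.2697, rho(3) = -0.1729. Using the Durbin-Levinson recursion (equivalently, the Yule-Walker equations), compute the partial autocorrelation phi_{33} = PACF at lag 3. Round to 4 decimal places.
\phi_{33} = -0.1469

The PACF at lag k is phi_{kk}, the last component of the solution
to the Yule-Walker system G_k phi = r_k where
  (G_k)_{ij} = rho(|i - j|), (r_k)_i = rho(i), i,j = 1..k.
Equivalently, Durbin-Levinson gives phi_{kk} iteratively:
  phi_{11} = rho(1)
  phi_{kk} = [rho(k) - sum_{j=1..k-1} phi_{k-1,j} rho(k-j)]
            / [1 - sum_{j=1..k-1} phi_{k-1,j} rho(j)],
  phi_{k,j} = phi_{k-1,j} - phi_{kk} phi_{k-1,k-j},  j = 1..k-1.
Step k = 1:
  phi_11 = rho(1) = 0.0607.
Step k = 2:
  phi_22 = [rho(2) - phi_11 rho(1)] / [1 - phi_11 rho(1)] = [-0.2697 - (0.0607)(0.0607)] / [1 - (0.0607)(0.0607)]
         = -0.27338449 / 0.99631551 = -0.274395.
  Update: phi_21 = phi_11 - phi_22 phi_11 = 0.0607 - (-0.274395)(0.0607) = 0.077356.
Step k = 3:
  phi_33 = [rho(3) - phi_21 rho(2) - phi_22 rho(1)] / [1 - phi_21 rho(1) - phi_22 rho(2)]
    numerator   = -0.1729 - (0.077356)(-0.2697) - (-0.274395)(0.0607) = -0.13538133
    denominator = 1 - (0.077356)(0.0607) - (-0.274395)(-0.2697) = 0.92130004
  phi_33 = -0.13538133 / 0.92130004 = -0.1469.
Therefore phi_{33} = -0.1469.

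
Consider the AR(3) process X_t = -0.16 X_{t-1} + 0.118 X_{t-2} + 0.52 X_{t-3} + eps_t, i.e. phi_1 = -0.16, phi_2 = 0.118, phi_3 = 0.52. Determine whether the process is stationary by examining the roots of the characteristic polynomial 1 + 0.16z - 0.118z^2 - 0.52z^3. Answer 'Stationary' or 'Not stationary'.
\text{Stationary}

The AR(p) characteristic polynomial is P(z) = 1 + 0.16z - 0.118z^2 - 0.52z^3.
Stationarity requires all roots to lie outside the unit circle, i.e. |z| > 1 for every root.
Degree 3: look for a simple real root z0 first, then factor out (1 - z/z0) and solve the remaining quadratic.
Testing z0 = 1.25: P(1.25) = 1 + (0.16)(1.25) + (-0.118)(1.25)^2 + (-0.52)(1.25)^3
  = 1 + (0.2) + (-0.184375) + (-1.015625) = 0.  So z_0 = 1.25 is a root, |z_0| = 1.25.
Divide out the factor (1 - 0.8 z) = (1 - z/z0) (since 1/z0 = 0.8):
  P(z) = (1 - 0.8 z)(1 + (0.96) z + (0.65) z^2)
  [check: z-coef 0.96 - (0.8) = 0.16; z^2-coef 0.65 - (0.8)(0.96) = -0.118; z^3-coef -(0.8)(0.65) = -0.52.]
Remaining roots from the quadratic factor 1 + (0.96) z + (0.65) z^2:
  Set 1 + (0.96) z + (0.65) z^2 = 0, i.e. a z^2 + b z + c = 0 with a = 0.65, b = 0.96, c = 1.
  Discriminant D = b^2 - 4ac = (0.96)^2 - 4*(0.65)*1 = 0.9216 - (2.6) = -1.6784.
  D < 0, so the roots are the complex-conjugate pair z = (-b +/- i sqrt(-D)) / (2a) = -0.7385 +/- 0.9966i.
  For a conjugate pair |z|^2 = z * conj(z) = (product of roots) = c/a = 1/(0.65) = 1.538462, so |z| = sqrt(1.538462) = 1.2403 for both roots.
Moduli of all roots: 1.2500, 1.2403, 1.2403.
All moduli strictly greater than 1? Yes.
Verdict: Stationary.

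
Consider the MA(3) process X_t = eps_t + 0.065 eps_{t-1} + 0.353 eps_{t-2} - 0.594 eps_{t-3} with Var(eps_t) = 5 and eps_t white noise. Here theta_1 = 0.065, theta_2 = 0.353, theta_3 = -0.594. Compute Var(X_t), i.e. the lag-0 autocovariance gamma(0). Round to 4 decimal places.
\gamma(0) = 7.4084

For an MA(q) process X_t = eps_t + sum_i theta_i eps_{t-i} with
Var(eps_t) = sigma^2, the variance is
  gamma(0) = sigma^2 * (1 + sum_i theta_i^2).
  sum_i theta_i^2 = (0.065)^2 + (0.353)^2 + (-0.594)^2 = 0.004225 + 0.124609 + 0.352836 = 0.48167.
  gamma(0) = 5 * (1 + 0.48167) = 5 * 1.48167 = 7.40835, which rounds to 7.4084.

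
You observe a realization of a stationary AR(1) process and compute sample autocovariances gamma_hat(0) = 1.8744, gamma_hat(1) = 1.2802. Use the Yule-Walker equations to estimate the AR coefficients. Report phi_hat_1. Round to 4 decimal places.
\hat\phi_{1} = 0.6830

The Yule-Walker equations for an AR(p) process read, in matrix form,
  Gamma_p phi = r_p,   with   (Gamma_p)_{ij} = gamma(|i - j|),
                       (r_p)_i = gamma(i),   i,j = 1..p.
Substitute the sample gammas (Toeplitz matrix and right-hand side of size 1):
  Gamma_p = [[1.8744]]
  r_p     = [1.2802]
With p = 1 this is the single equation gamma(0) phi_1 = gamma(1):
  phi_hat_1 = gamma(1) / gamma(0) = 1.2802 / 1.8744 = 0.6830.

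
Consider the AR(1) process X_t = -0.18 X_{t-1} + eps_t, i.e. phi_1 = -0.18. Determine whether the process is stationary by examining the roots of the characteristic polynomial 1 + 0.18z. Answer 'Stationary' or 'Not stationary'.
\text{Stationary}

The AR(p) characteristic polynomial is P(z) = 1 + 0.18z.
Stationarity requires all roots to lie outside the unit circle, i.e. |z| > 1 for every root.
This is linear in z: 1 + (0.18) z = 0  =>  z = -1/(0.18) = -5.555556,  |z| = 5.555556.
Moduli of all roots: 5.5556.
All moduli strictly greater than 1? Yes.
Verdict: Stationary.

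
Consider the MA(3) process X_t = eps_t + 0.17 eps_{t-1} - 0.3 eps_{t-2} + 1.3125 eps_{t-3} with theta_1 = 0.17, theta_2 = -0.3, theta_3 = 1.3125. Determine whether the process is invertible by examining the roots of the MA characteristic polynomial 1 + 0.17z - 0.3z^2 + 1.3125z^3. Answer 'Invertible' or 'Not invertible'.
\text{Not invertible}

The MA(q) characteristic polynomial is P(z) = 1 + 0.17z - 0.3z^2 + 1.3125z^3.
Invertibility requires all roots to lie outside the unit circle, i.e. |z| > 1 for every root.
Degree 3: look for a simple real root z0 first, then factor out (1 - z/z0) and solve the remaining quadratic.
Testing z0 = -0.8: P(-0.8) = 1 + (0.17)(-0.8) + (-0.3)(-0.8)^2 + (1.3125)(-0.8)^3
  = 1 + (-0.136) + (-0.192) + (-0.672) = 0.  So z_0 = -0.8 is a root, |z_0| = 0.8.
Divide out the factor (1 + 1.25 z) = (1 - z/z0) (since 1/z0 = -1.25):
  P(z) = (1 + 1.25 z)(1 + (-1.08) z + (1.05) z^2)
  [check: z-coef -1.08 - (-1.25) = 0.17; z^2-coef 1.05 - (-1.25)(-1.08) = -0.3; z^3-coef -(-1.25)(1.05) = 1.3125.]
Remaining roots from the quadratic factor 1 + (-1.08) z + (1.05) z^2:
  Set 1 + (-1.08) z + (1.05) z^2 = 0, i.e. a z^2 + b z + c = 0 with a = 1.05, b = -1.08, c = 1.
  Discriminant D = b^2 - 4ac = (-1.08)^2 - 4*(1.05)*1 = 1.1664 - (4.2) = -3.0336.
  D < 0, so the roots are the complex-conjugate pair z = (-b +/- i sqrt(-D)) / (2a) = 0.5143 +/- 0.8294i.
  For a conjugate pair |z|^2 = z * conj(z) = (product of roots) = c/a = 1/(1.05) = 0.952381, so |z| = sqrt(0.952381) = 0.9759 for both roots.
Moduli of all roots: 0.8000, 0.9759, 0.9759.
All moduli strictly greater than 1? No.
Verdict: Not invertible.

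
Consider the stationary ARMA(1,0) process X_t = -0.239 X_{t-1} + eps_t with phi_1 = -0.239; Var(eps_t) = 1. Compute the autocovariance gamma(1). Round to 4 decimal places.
\gamma(1) = -0.2535

Multiply the model equation by X_{t-k} and take expectations. With theta_0 = psi_0 = 1 and psi_j the MA(infinity) weights, this gives
  gamma(k) - sum_i phi_i gamma(k-i) = c_k,
  c_k = sigma^2 * sum_{j=k..q} theta_j psi_{j-k}   (c_k = 0 for k > q),
using gamma(-m) = gamma(m).
Pure AR (q = 0): c_0 = sigma^2 = 1, c_k = 0 for k >= 1.
Equations for k = 0 and k = 1 (AR order 1):
  gamma(0) = phi_1 gamma(1) + c_0
  gamma(1) = phi_1 gamma(0) + c_1
Substituting the second into the first: gamma(0) (1 - phi_1^2) = c_0 + phi_1 c_1, so
  gamma(0) = c_0 / (1 - phi_1^2) = 1 / (1 - (-0.239)^2) = 1 / 0.942879 = 1.060581.
  gamma(1) = phi_1 gamma(0) = (-0.239)(1.060581) = -0.253479.
Therefore gamma(1) = -0.2535 (to 4 decimal places).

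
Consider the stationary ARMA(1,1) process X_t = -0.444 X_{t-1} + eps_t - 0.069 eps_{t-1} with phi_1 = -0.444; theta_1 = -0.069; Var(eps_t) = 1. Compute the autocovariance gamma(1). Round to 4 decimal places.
\gamma(1) = -0.6585

Multiply the model equation by X_{t-k} and take expectations. With theta_0 = psi_0 = 1 and psi_j the MA(infinity) weights, this gives
  gamma(k) - sum_i phi_i gamma(k-i) = c_k,
  c_k = sigma^2 * sum_{j=k..q} theta_j psi_{j-k}   (c_k = 0 for k > q),
using gamma(-m) = gamma(m).
psi-weights needed (psi_j = theta_j + sum_i phi_i psi_{j-i}):
  psi_1 = theta_1 + phi_1 = -0.069 + (-0.444) = -0.513
Right-hand sides:
  c_0 = sigma^2 (1 + theta_1 psi_1) = 1 * (1 + (-0.069)(-0.513)) = 1 * 1.035397 = 1.035397
  c_1 = sigma^2 theta_1 = 1 * (-0.069) = -0.069
  c_2 = 0
Equations for k = 0 and k = 1 (AR order 1):
  gamma(0) = phi_1 gamma(1) + c_0
  gamma(1) = phi_1 gamma(0) + c_1
Substituting the second into the first: gamma(0) (1 - phi_1^2) = c_0 + phi_1 c_1, so
  gamma(0) = (c_0 + phi_1 c_1) / (1 - phi_1^2) = (1.035397 + (-0.444)(-0.069)) / (1 - (-0.444)^2) = 1.066033 / 0.802864 = 1.327788.
  gamma(1) = phi_1 gamma(0) + c_1 = (-0.444)(1.327788) + (-0.069) = -0.658538.
Therefore gamma(1) = -0.6585 (to 4 decimal places).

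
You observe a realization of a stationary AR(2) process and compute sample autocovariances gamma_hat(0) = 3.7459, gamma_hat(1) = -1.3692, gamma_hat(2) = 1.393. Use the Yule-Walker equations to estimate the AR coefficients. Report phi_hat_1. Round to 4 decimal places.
\hat\phi_{1} = -0.2650

The Yule-Walker equations for an AR(p) process read, in matrix form,
  Gamma_p phi = r_p,   with   (Gamma_p)_{ij} = gamma(|i - j|),
                       (r_p)_i = gamma(i),   i,j = 1..p.
Substitute the sample gammas (Toeplitz matrix and right-hand side of size 2):
  Gamma_p = [[3.7459, -1.3692], [-1.3692, 3.7459]]
  r_p     = [-1.3692, 1.393]
Written out:
  3.7459 phi_1 - 1.3692 phi_2 = -1.3692
  -1.3692 phi_1 + 3.7459 phi_2 = 1.393
Solve by Cramer's rule:
  det = gamma(0)^2 - gamma(1)^2 = (3.7459)^2 - (-1.3692)^2 = 14.03176681 - 1.87470864 = 12.15705817
  phi_hat_1 = [gamma(1) gamma(0) - gamma(1) gamma(2)] / det = [(-1.3692)(3.7459) - (-1.3692)(1.393)] / 12.15705817 = -3.22159068 / 12.15705817 = -0.265
  phi_hat_2 = [gamma(0) gamma(2) - gamma(1)^2] / det = [(3.7459)(1.393) - (-1.3692)^2] / 12.15705817 = 3.34333006 / 12.15705817 = 0.275
So phi_hat = [-0.2650, 0.2750].
Therefore phi_hat_1 = -0.2650.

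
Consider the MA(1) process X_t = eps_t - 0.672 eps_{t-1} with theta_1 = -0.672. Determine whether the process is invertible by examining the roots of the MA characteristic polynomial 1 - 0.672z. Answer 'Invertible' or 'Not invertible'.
\text{Invertible}

The MA(q) characteristic polynomial is P(z) = 1 - 0.672z.
Invertibility requires all roots to lie outside the unit circle, i.e. |z| > 1 for every root.
This is linear in z: 1 + (-0.672) z = 0  =>  z = -1/(-0.672) = 1.488095,  |z| = 1.488095.
Moduli of all roots: 1.4881.
All moduli strictly greater than 1? Yes.
Verdict: Invertible.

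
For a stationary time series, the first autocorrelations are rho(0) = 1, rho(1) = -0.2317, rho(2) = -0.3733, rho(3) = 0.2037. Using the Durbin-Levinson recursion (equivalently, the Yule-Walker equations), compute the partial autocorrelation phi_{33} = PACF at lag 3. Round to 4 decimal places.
\phi_{33} = -0.0350

The PACF at lag k is phi_{kk}, the last component of the solution
to the Yule-Walker system G_k phi = r_k where
  (G_k)_{ij} = rho(|i - j|), (r_k)_i = rho(i), i,j = 1..k.
Equivalently, Durbin-Levinson gives phi_{kk} iteratively:
  phi_{11} = rho(1)
  phi_{kk} = [rho(k) - sum_{j=1..k-1} phi_{k-1,j} rho(k-j)]
            / [1 - sum_{j=1..k-1} phi_{k-1,j} rho(j)],
  phi_{k,j} = phi_{k-1,j} - phi_{kk} phi_{k-1,k-j},  j = 1..k-1.
Step k = 1:
  phi_11 = rho(1) = -0.2317.
Step k = 2:
  phi_22 = [rho(2) - phi_11 rho(1)] / [1 - phi_11 rho(1)] = [-0.3733 - (-0.2317)(-0.2317)] / [1 - (-0.2317)(-0.2317)]
         = -0.42698489 / 0.94631511 = -0.451208.
  Update: phi_21 = phi_11 - phi_22 phi_11 = -0.2317 - (-0.451208)(-0.2317) = -0.336245.
Step k = 3:
  phi_33 = [rho(3) - phi_21 rho(2) - phi_22 rho(1)] / [1 - phi_21 rho(1) - phi_22 rho(2)]
    numerator   = 0.2037 - (-0.336245)(-0.3733) - (-0.451208)(-0.2317) = -0.02636509
    denominator = 1 - (-0.336245)(-0.2317) - (-0.451208)(-0.3733) = 0.75365614
  phi_33 = -0.02636509 / 0.75365614 = -0.035.
Therefore phi_{33} = -0.0350.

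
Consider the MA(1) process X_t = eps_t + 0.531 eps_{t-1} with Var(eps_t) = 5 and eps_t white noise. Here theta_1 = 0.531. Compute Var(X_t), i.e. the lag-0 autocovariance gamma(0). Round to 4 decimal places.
\gamma(0) = 6.4098

For an MA(q) process X_t = eps_t + sum_i theta_i eps_{t-i} with
Var(eps_t) = sigma^2, the variance is
  gamma(0) = sigma^2 * (1 + sum_i theta_i^2).
  sum_i theta_i^2 = (0.531)^2 = 0.281961.
  gamma(0) = 5 * (1 + 0.281961) = 5 * 1.281961 = 6.409805, which rounds to 6.4098.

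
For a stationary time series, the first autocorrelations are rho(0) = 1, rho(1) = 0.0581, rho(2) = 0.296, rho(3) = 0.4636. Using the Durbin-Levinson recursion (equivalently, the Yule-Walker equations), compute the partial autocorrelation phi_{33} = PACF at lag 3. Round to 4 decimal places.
\phi_{33} = 0.4770

The PACF at lag k is phi_{kk}, the last component of the solution
to the Yule-Walker system G_k phi = r_k where
  (G_k)_{ij} = rho(|i - j|), (r_k)_i = rho(i), i,j = 1..k.
Equivalently, Durbin-Levinson gives phi_{kk} iteratively:
  phi_{11} = rho(1)
  phi_{kk} = [rho(k) - sum_{j=1..k-1} phi_{k-1,j} rho(k-j)]
            / [1 - sum_{j=1..k-1} phi_{k-1,j} rho(j)],
  phi_{k,j} = phi_{k-1,j} - phi_{kk} phi_{k-1,k-j},  j = 1..k-1.
Step k = 1:
  phi_11 = rho(1) = 0.0581.
Step k = 2:
  phi_22 = [rho(2) - phi_11 rho(1)] / [1 - phi_11 rho(1)] = [0.296 - (0.0581)(0.0581)] / [1 - (0.0581)(0.0581)]
         = 0.29262439 / 0.99662439 = 0.293616.
  Update: phi_21 = phi_11 - phi_22 phi_11 = 0.0581 - (0.293616)(0.0581) = 0.041041.
Step k = 3:
  phi_33 = [rho(3) - phi_21 rho(2) - phi_22 rho(1)] / [1 - phi_21 rho(1) - phi_22 rho(2)]
    numerator   = 0.4636 - (0.041041)(0.296) - (0.293616)(0.0581) = 0.43439282
    denominator = 1 - (0.041041)(0.0581) - (0.293616)(0.296) = 0.91070533
  phi_33 = 0.43439282 / 0.91070533 = 0.477.
Therefore phi_{33} = 0.4770.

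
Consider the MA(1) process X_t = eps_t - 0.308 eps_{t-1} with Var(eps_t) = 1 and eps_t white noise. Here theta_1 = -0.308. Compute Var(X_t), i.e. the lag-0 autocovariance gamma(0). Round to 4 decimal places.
\gamma(0) = 1.0949

For an MA(q) process X_t = eps_t + sum_i theta_i eps_{t-i} with
Var(eps_t) = sigma^2, the variance is
  gamma(0) = sigma^2 * (1 + sum_i theta_i^2).
  sum_i theta_i^2 = (-0.308)^2 = 0.094864.
  gamma(0) = 1 * (1 + 0.094864) = 1 * 1.094864 = 1.094864, which rounds to 1.0949.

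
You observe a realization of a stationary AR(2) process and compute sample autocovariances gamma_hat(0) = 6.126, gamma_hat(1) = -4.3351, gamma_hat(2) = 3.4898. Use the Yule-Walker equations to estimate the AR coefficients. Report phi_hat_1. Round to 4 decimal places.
\hat\phi_{1} = -0.6100

The Yule-Walker equations for an AR(p) process read, in matrix form,
  Gamma_p phi = r_p,   with   (Gamma_p)_{ij} = gamma(|i - j|),
                       (r_p)_i = gamma(i),   i,j = 1..p.
Substitute the sample gammas (Toeplitz matrix and right-hand side of size 2):
  Gamma_p = [[6.126, -4.3351], [-4.3351, 6.126]]
  r_p     = [-4.3351, 3.4898]
Written out:
  6.126 phi_1 - 4.3351 phi_2 = -4.3351
  -4.3351 phi_1 + 6.126 phi_2 = 3.4898
Solve by Cramer's rule:
  det = gamma(0)^2 - gamma(1)^2 = (6.126)^2 - (-4.3351)^2 = 37.527876 - 18.79309201 = 18.73478399
  phi_hat_1 = [gamma(1) gamma(0) - gamma(1) gamma(2)] / det = [(-4.3351)(6.126) - (-4.3351)(3.4898)] / 18.73478399 = -11.42819062 / 18.73478399 = -0.61
  phi_hat_2 = [gamma(0) gamma(2) - gamma(1)^2] / det = [(6.126)(3.4898) - (-4.3351)^2] / 18.73478399 = 2.58542279 / 18.73478399 = 0.138
So phi_hat = [-0.6100, 0.1380].
Therefore phi_hat_1 = -0.6100.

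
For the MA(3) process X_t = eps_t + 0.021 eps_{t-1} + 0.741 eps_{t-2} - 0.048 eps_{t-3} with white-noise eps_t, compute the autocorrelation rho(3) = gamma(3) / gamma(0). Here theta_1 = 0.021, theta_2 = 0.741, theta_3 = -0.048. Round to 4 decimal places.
\rho(3) = -0.0309

For an MA(q) process with theta_0 = 1, the autocovariance is
  gamma(k) = sigma^2 * sum_{i=0..q-k} theta_i * theta_{i+k},
and rho(k) = gamma(k) / gamma(0). Sigma^2 cancels.
  numerator   = (1)*(-0.048) = -0.048.
  denominator = (1)^2 + (0.021)^2 + (0.741)^2 + (-0.048)^2 = 1.551826.
  rho(3) = -0.048 / 1.551826 = -0.0309.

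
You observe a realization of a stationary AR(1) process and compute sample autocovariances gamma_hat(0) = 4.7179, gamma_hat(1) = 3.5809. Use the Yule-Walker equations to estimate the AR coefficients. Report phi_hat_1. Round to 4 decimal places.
\hat\phi_{1} = 0.7590

The Yule-Walker equations for an AR(p) process read, in matrix form,
  Gamma_p phi = r_p,   with   (Gamma_p)_{ij} = gamma(|i - j|),
                       (r_p)_i = gamma(i),   i,j = 1..p.
Substitute the sample gammas (Toeplitz matrix and right-hand side of size 1):
  Gamma_p = [[4.7179]]
  r_p     = [3.5809]
With p = 1 this is the single equation gamma(0) phi_1 = gamma(1):
  phi_hat_1 = gamma(1) / gamma(0) = 3.5809 / 4.7179 = 0.7590.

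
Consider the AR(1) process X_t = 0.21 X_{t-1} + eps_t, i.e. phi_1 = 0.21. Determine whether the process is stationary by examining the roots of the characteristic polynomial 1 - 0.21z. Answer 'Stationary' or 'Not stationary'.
\text{Stationary}

The AR(p) characteristic polynomial is P(z) = 1 - 0.21z.
Stationarity requires all roots to lie outside the unit circle, i.e. |z| > 1 for every root.
This is linear in z: 1 + (-0.21) z = 0  =>  z = -1/(-0.21) = 4.761905,  |z| = 4.761905.
Moduli of all roots: 4.7619.
All moduli strictly greater than 1? Yes.
Verdict: Stationary.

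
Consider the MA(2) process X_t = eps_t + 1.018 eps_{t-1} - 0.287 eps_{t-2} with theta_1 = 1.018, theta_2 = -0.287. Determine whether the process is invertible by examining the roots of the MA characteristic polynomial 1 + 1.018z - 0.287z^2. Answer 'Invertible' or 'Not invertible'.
\text{Not invertible}

The MA(q) characteristic polynomial is P(z) = 1 + 1.018z - 0.287z^2.
Invertibility requires all roots to lie outside the unit circle, i.e. |z| > 1 for every root.
Set 1 + (1.018) z + (-0.287) z^2 = 0, i.e. a z^2 + b z + c = 0 with a = -0.287, b = 1.018, c = 1.
Discriminant D = b^2 - 4ac = (1.018)^2 - 4*(-0.287)*1 = 1.036324 - (-1.148) = 2.184324.
D >= 0, so the roots are real: z = (-b +/- sqrt(D)) / (2a) = (-1.018 +/- 1.477946) / (-0.574).
  z_1 = (-1.018 + 1.477946) / (-0.574) = -0.8013,   |z_1| = 0.8013.
  z_2 = (-1.018 - 1.477946) / (-0.574) = 4.3483,   |z_2| = 4.3483.
Moduli of all roots: 0.8013, 4.3483.
All moduli strictly greater than 1? No.
Verdict: Not invertible.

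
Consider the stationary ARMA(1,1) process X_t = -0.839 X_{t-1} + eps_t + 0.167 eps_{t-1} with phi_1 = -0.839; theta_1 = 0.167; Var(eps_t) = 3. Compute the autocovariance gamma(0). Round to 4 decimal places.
\gamma(0) = 7.5756

Multiply the model equation by X_{t-k} and take expectations. With theta_0 = psi_0 = 1 and psi_j the MA(infinity) weights, this gives
  gamma(k) - sum_i phi_i gamma(k-i) = c_k,
  c_k = sigma^2 * sum_{j=k..q} theta_j psi_{j-k}   (c_k = 0 for k > q),
using gamma(-m) = gamma(m).
psi-weights needed (psi_j = theta_j + sum_i phi_i psi_{j-i}):
  psi_1 = theta_1 + phi_1 = 0.167 + (-0.839) = -0.672
Right-hand sides:
  c_0 = sigma^2 (1 + theta_1 psi_1) = 3 * (1 + (0.167)(-0.672)) = 3 * 0.887776 = 2.663328
  c_1 = sigma^2 theta_1 = 3 * (0.167) = 0.501
  c_2 = 0
Equations for k = 0 and k = 1 (AR order 1):
  gamma(0) = phi_1 gamma(1) + c_0
  gamma(1) = phi_1 gamma(0) + c_1
Substituting the second into the first: gamma(0) (1 - phi_1^2) = c_0 + phi_1 c_1, so
  gamma(0) = (c_0 + phi_1 c_1) / (1 - phi_1^2) = (2.663328 + (-0.839)(0.501)) / (1 - (-0.839)^2) = 2.242989 / 0.296079 = 7.575644.
Therefore gamma(0) = 7.5756 (to 4 decimal places).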